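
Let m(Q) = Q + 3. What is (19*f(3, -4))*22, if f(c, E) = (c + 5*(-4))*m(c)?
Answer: -42636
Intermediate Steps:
m(Q) = 3 + Q
f(c, E) = (-20 + c)*(3 + c) (f(c, E) = (c + 5*(-4))*(3 + c) = (c - 20)*(3 + c) = (-20 + c)*(3 + c))
(19*f(3, -4))*22 = (19*((-20 + 3)*(3 + 3)))*22 = (19*(-17*6))*22 = (19*(-102))*22 = -1938*22 = -42636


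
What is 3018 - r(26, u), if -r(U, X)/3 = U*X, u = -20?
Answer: 1458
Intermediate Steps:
r(U, X) = -3*U*X
3018 - r(26, u) = 3018 - (-3)*26*(-20) = 3018 - 1*1560 = 3018 - 1560 = 1458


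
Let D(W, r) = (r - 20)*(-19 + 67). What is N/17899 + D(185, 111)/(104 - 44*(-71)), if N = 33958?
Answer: 15649938/4814831 ≈ 3.2504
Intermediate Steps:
D(W, r) = -960 + 48*r (D(W, r) = (-20 + r)*48 = -960 + 48*r)
N/17899 + D(185, 111)/(104 - 44*(-71)) = 33958/17899 + (-960 + 48*111)/(104 - 44*(-71)) = 33958*(1/17899) + (-960 + 5328)/(104 + 3124) = 33958/17899 + 4368/3228 = 33958/17899 + 4368*(1/3228) = 33958/17899 + 364/269 = 15649938/4814831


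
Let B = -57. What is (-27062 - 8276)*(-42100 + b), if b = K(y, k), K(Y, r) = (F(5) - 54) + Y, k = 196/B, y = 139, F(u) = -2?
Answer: 1484796746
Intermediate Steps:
k = -196/57 (k = 196/(-57) = 196*(-1/57) = -196/57 ≈ -3.4386)
K(Y, r) = -56 + Y (K(Y, r) = (-2 - 54) + Y = -56 + Y)
b = 83 (b = -56 + 139 = 83)
(-27062 - 8276)*(-42100 + b) = (-27062 - 8276)*(-42100 + 83) = -35338*(-42017) = 1484796746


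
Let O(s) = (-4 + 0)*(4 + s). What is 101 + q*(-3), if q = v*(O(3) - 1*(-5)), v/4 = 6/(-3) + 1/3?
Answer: -359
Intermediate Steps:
v = -20/3 (v = 4*(6/(-3) + 1/3) = 4*(6*(-⅓) + 1*(⅓)) = 4*(-2 + ⅓) = 4*(-5/3) = -20/3 ≈ -6.6667)
O(s) = -16 - 4*s (O(s) = -4*(4 + s) = -16 - 4*s)
q = 460/3 (q = -20*((-16 - 4*3) - 1*(-5))/3 = -20*((-16 - 12) + 5)/3 = -20*(-28 + 5)/3 = -20/3*(-23) = 460/3 ≈ 153.33)
101 + q*(-3) = 101 + (460/3)*(-3) = 101 - 460 = -359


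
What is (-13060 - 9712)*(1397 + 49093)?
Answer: -1149758280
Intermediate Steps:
(-13060 - 9712)*(1397 + 49093) = -22772*50490 = -1149758280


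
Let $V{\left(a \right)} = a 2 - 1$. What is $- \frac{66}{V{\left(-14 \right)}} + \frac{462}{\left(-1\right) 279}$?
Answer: $\frac{1672}{2697} \approx 0.61995$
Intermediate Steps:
$V{\left(a \right)} = -1 + 2 a$ ($V{\left(a \right)} = 2 a - 1 = -1 + 2 a$)
$- \frac{66}{V{\left(-14 \right)}} + \frac{462}{\left(-1\right) 279} = - \frac{66}{-1 + 2 \left(-14\right)} + \frac{462}{\left(-1\right) 279} = - \frac{66}{-1 - 28} + \frac{462}{-279} = - \frac{66}{-29} + 462 \left(- \frac{1}{279}\right) = \left(-66\right) \left(- \frac{1}{29}\right) - \frac{154}{93} = \frac{66}{29} - \frac{154}{93} = \frac{1672}{2697}$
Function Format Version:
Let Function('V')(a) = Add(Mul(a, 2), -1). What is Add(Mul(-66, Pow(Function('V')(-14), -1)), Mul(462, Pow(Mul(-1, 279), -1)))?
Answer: Rational(1672, 2697) ≈ 0.61995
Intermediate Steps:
Function('V')(a) = Add(-1, Mul(2, a)) (Function('V')(a) = Add(Mul(2, a), -1) = Add(-1, Mul(2, a)))
Add(Mul(-66, Pow(Function('V')(-14), -1)), Mul(462, Pow(Mul(-1, 279), -1))) = Add(Mul(-66, Pow(Add(-1, Mul(2, -14)), -1)), Mul(462, Pow(Mul(-1, 279), -1))) = Add(Mul(-66, Pow(Add(-1, -28), -1)), Mul(462, Pow(-279, -1))) = Add(Mul(-66, Pow(-29, -1)), Mul(462, Rational(-1, 279))) = Add(Mul(-66, Rational(-1, 29)), Rational(-154, 93)) = Add(Rational(66, 29), Rational(-154, 93)) = Rational(1672, 2697)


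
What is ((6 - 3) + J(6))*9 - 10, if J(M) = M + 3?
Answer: 98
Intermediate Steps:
J(M) = 3 + M
((6 - 3) + J(6))*9 - 10 = ((6 - 3) + (3 + 6))*9 - 10 = (3 + 9)*9 - 10 = 12*9 - 10 = 108 - 10 = 98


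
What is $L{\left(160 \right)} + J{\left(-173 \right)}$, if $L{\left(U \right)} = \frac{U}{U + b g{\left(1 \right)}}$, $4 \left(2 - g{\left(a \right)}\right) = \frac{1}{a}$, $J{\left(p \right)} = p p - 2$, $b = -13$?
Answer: $\frac{16430563}{549} \approx 29928.0$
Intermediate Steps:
$J{\left(p \right)} = -2 + p^{2}$ ($J{\left(p \right)} = p^{2} - 2 = -2 + p^{2}$)
$g{\left(a \right)} = 2 - \frac{1}{4 a}$
$L{\left(U \right)} = \frac{U}{- \frac{91}{4} + U}$ ($L{\left(U \right)} = \frac{U}{U - 13 \left(2 - \frac{1}{4 \cdot 1}\right)} = \frac{U}{U - 13 \left(2 - \frac{1}{4}\right)} = \frac{U}{U - \frac{91}{4}} = \frac{U}{- \frac{91}{4} + U}$)
$L{\left(160 \right)} + J{\left(-173 \right)} = 4 \cdot 160 \frac{1}{-91 + 4 \cdot 160} - \left(2 - \left(-173\right)^{2}\right) = 4 \cdot 160 \frac{1}{-91 + 640} + \left(-2 + 29929\right) = 4 \cdot 160 \cdot \frac{1}{549} + 29927 = \frac{640}{549} + 29927 = \frac{16430563}{549}$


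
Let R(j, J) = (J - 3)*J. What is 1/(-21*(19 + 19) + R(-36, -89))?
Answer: 1/7390 ≈ 0.00013532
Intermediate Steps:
R(j, J) = J*(-3 + J) (R(j, J) = (-3 + J)*J = J*(-3 + J))
1/(-21*(19 + 19) + R(-36, -89)) = 1/(-21*(19 + 19) - 89*(-3 - 89)) = 1/(-21*38 - 89*(-92)) = 1/(-798 + 8188) = 1/7390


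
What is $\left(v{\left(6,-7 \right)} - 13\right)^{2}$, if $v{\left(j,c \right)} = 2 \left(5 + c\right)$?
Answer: $289$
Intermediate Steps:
$v{\left(j,c \right)} = 10 + 2 c$
$\left(v{\left(6,-7 \right)} - 13\right)^{2} = \left(\left(10 + 2 \left(-7\right)\right) - 13\right)^{2} = \left(\left(10 - 14\right) - 13\right)^{2} = \left(-4 - 13\right)^{2} = \left(-17\right)^{2} = 289$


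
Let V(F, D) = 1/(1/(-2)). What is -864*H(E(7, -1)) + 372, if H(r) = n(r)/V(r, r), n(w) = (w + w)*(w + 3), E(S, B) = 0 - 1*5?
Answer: 9012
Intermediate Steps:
E(S, B) = -5 (E(S, B) = 0 - 5 = -5)
V(F, D) = -2 (V(F, D) = 1/(-½) = -2)
n(w) = 2*w*(3 + w) (n(w) = (2*w)*(3 + w) = 2*w*(3 + w))
H(r) = -r*(3 + r) (H(r) = (2*r*(3 + r))/(-2) = (2*r*(3 + r))*(-½) = -r*(3 + r))
-864*H(E(7, -1)) + 372 = -(-864)*(-5)*(3 - 5) + 372 = -(-864)*(-5)*(-2) + 372 = -864*(-10) + 372 = 8640 + 372 = 9012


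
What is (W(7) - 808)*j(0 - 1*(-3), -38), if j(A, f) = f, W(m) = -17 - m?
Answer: 31616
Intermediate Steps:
(W(7) - 808)*j(0 - 1*(-3), -38) = ((-17 - 1*7) - 808)*(-38) = ((-17 - 7) - 808)*(-38) = (-24 - 808)*(-38) = -832*(-38) = 31616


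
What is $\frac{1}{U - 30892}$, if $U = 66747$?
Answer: $\frac{1}{35855} \approx 2.789 \cdot 10^{-5}$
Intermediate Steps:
$\frac{1}{U - 30892} = \frac{1}{66747 - 30892} = \frac{1}{35855}$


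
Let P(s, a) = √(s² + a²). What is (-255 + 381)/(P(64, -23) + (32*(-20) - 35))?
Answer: -1701/9020 - 63*√185/45100 ≈ -0.20758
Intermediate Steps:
P(s, a) = √(a² + s²)
(-255 + 381)/(P(64, -23) + (32*(-20) - 35)) = (-255 + 381)/(√((-23)² + 64²) + (32*(-20) - 35)) = 126/(√(529 + 4096) + (-640 - 35)) = 126/(√4625 - 675) = 126/(5*√185 - 675) = 126/(-675 + 5*√185)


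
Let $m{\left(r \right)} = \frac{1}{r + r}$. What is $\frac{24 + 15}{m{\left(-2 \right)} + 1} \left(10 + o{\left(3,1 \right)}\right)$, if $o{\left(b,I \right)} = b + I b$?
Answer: $832$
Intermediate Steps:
$m{\left(r \right)} = \frac{1}{2 r}$
$\frac{24 + 15}{m{\left(-2 \right)} + 1} \left(10 + o{\left(3,1 \right)}\right) = \frac{24 + 15}{\frac{1}{2 \left(-2\right)} + 1} \left(10 + 3 \left(1 + 1\right)\right) = \frac{39}{\frac{1}{2} \left(- \frac{1}{2}\right) + 1} \left(10 + 3 \cdot 2\right) = \frac{39}{- \frac{1}{4} + 1} \left(10 + 6\right) = \frac{39}{\frac{3}{4}} \cdot 16 = 39 \cdot \frac{4}{3} \cdot 16 = 52 \cdot 16 = 832$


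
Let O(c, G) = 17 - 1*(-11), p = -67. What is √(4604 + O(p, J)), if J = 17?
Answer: 2*√1158 ≈ 68.059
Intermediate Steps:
O(c, G) = 28 (O(c, G) = 17 + 11 = 28)
√(4604 + O(p, J)) = √(4604 + 28) = √4632 = 2*√1158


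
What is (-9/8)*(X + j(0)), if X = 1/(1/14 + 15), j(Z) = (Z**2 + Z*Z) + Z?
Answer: -63/844 ≈ -0.074645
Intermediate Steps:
j(Z) = Z + 2*Z**2 (j(Z) = (Z**2 + Z**2) + Z = 2*Z**2 + Z = Z + 2*Z**2)
X = 14/211 (X = 1/(1/14 + 15) = 1/(211/14) = 14/211 ≈ 0.066351)
(-9/8)*(X + j(0)) = (-9/8)*(14/211 + 0*(1 + 2*0)) = (-9*1/8)*(14/211 + 0*(1 + 0)) = -9*(14/211 + 0*1)/8 = -9*(14/211 + 0)/8 = -9/8*14/211 = -63/844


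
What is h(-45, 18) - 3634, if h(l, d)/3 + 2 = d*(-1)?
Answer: -3694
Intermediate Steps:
h(l, d) = -6 - 3*d (h(l, d) = -6 + 3*(d*(-1)) = -6 + 3*(-d) = -6 - 3*d)
h(-45, 18) - 3634 = (-6 - 3*18) - 3634 = (-6 - 54) - 3634 = -60 - 3634 = -3694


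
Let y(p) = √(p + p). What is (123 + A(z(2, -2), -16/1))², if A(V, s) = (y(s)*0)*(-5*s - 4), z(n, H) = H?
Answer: 15129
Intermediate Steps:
y(p) = √2*√p (y(p) = √(2*p) = √2*√p)
A(V, s) = 0 (A(V, s) = ((√2*√s)*0)*(-5*s - 4) = 0*(-4 - 5*s) = 0)
(123 + A(z(2, -2), -16/1))² = (123 + 0)² = 123² = 15129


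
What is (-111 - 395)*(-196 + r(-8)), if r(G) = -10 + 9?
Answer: 99682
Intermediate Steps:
r(G) = -1
(-111 - 395)*(-196 + r(-8)) = (-111 - 395)*(-196 - 1) = -506*(-197) = 99682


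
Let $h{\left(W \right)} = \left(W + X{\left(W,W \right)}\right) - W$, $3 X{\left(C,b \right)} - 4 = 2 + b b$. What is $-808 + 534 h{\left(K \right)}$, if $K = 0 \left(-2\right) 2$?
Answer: $260$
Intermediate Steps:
$X{\left(C,b \right)} = 2 + \frac{b^{2}}{3}$ ($X{\left(C,b \right)} = \frac{4}{3} + \frac{2 + b b}{3} = \frac{4}{3} + \frac{2 + b^{2}}{3} = \frac{4}{3} + \left(\frac{2}{3} + \frac{b^{2}}{3}\right) = 2 + \frac{b^{2}}{3}$)
$K = 0$ ($K = 0 \cdot 2 = 0$)
$h{\left(W \right)} = 2 + \frac{W^{2}}{3}$ ($h{\left(W \right)} = \left(W + \left(2 + \frac{W^{2}}{3}\right)\right) - W = \left(2 + W + \frac{W^{2}}{3}\right) - W = 2 + \frac{W^{2}}{3}$)
$-808 + 534 h{\left(K \right)} = -808 + 534 \left(2 + \frac{0^{2}}{3}\right) = -808 + 534 \left(2 + \frac{1}{3} \cdot 0\right) = -808 + 534 \left(2 + 0\right) = -808 + 534 \cdot 2 = -808 + 1068 = 260$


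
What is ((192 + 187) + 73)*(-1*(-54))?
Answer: 24408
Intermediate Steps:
((192 + 187) + 73)*(-1*(-54)) = (379 + 73)*54 = 452*54 = 24408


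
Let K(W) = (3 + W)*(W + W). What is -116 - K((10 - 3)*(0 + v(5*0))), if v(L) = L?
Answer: -116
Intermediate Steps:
K(W) = 2*W*(3 + W) (K(W) = (3 + W)*(2*W) = 2*W*(3 + W))
-116 - K((10 - 3)*(0 + v(5*0))) = -116 - 2*(10 - 3)*(0 + 5*0)*(3 + (10 - 3)*(0 + 5*0)) = -116 - 2*7*(0 + 0)*(3 + 7*(0 + 0)) = -116 - 2*7*0*(3 + 7*0) = -116 - 2*0*(3 + 0) = -116 - 2*0*3 = -116 - 1*0 = -116 + 0 = -116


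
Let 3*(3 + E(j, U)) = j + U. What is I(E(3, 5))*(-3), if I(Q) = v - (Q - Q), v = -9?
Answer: 27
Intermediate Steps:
E(j, U) = -3 + U/3 + j/3 (E(j, U) = -3 + (j + U)/3 = -3 + (U + j)/3 = -3 + (U/3 + j/3) = -3 + U/3 + j/3)
I(Q) = -9 (I(Q) = -9 - (Q - Q) = -9 - 1*0 = -9 + 0 = -9)
I(E(3, 5))*(-3) = -9*(-3) = 27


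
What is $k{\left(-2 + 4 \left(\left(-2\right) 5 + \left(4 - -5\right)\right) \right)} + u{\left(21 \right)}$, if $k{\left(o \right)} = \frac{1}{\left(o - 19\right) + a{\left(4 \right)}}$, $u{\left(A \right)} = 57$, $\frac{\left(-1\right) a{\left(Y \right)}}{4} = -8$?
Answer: $\frac{400}{7} \approx 57.143$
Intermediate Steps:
$a{\left(Y \right)} = 32$ ($a{\left(Y \right)} = \left(-4\right) \left(-8\right) = 32$)
$k{\left(o \right)} = \frac{1}{13 + o}$ ($k{\left(o \right)} = \frac{1}{\left(o - 19\right) + 32} = \frac{1}{\left(-19 + o\right) + 32} = \frac{1}{13 + o}$)
$k{\left(-2 + 4 \left(\left(-2\right) 5 + \left(4 - -5\right)\right) \right)} + u{\left(21 \right)} = \frac{1}{13 + \left(-2 + 4 \left(\left(-2\right) 5 + \left(4 - -5\right)\right)\right)} + 57 = \frac{1}{13 + \left(-2 + 4 \left(-10 + \left(4 + 5\right)\right)\right)} + 57 = \frac{1}{13 + \left(-2 + 4 \left(-10 + 9\right)\right)} + 57 = \frac{1}{13 + \left(-2 + 4 \left(-1\right)\right)} + 57 = \frac{1}{13 - 6} + 57 = \frac{1}{7} + 57 = \frac{400}{7}$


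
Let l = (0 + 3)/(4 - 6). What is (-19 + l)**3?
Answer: -68921/8 ≈ -8615.1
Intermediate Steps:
l = -3/2 (l = 3/(-2) = 3*(-1/2) = -3/2 ≈ -1.5000)
(-19 + l)**3 = (-19 - 3/2)**3 = (-41/2)**3 = -68921/8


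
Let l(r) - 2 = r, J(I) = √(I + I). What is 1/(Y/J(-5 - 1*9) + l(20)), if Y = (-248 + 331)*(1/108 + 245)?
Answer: 7185024/4823729235697 + 474392808*I*√7/4823729235697 ≈ 1.4895e-6 + 0.0002602*I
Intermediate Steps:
J(I) = √2*√I (J(I) = √(2*I) = √2*√I)
l(r) = 2 + r
Y = 2196263/108 (Y = 83*(1/108 + 245) = 83*(26461/108) = 2196263/108 ≈ 20336.)
1/(Y/J(-5 - 1*9) + l(20)) = 1/(2196263/(108*((√2*√(-5 - 1*9)))) + (2 + 20)) = 1/(2196263/(108*((√2*√(-5 - 9)))) + 22) = 1/(2196263/(108*((√2*√(-14)))) + 22) = 1/(2196263/(108*((√2*(I*√14)))) + 22) = 1/(2196263/(108*((2*I*√7))) + 22) = 1/(2196263*(-I*√7/14)/108 + 22) = 1/(-2196263*I*√7/1512 + 22) = 1/(22 - 2196263*I*√7/1512)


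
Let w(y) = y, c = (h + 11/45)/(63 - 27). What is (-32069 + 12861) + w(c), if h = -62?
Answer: -31119739/1620 ≈ -19210.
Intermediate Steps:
c = -2779/1620 (c = (-62 + 11/45)/(63 - 27) = (-62 + 11*(1/45))/36 = (-62 + 11/45)*(1/36) = -2779/45*1/36 = -2779/1620 ≈ -1.7154)
(-32069 + 12861) + w(c) = (-32069 + 12861) - 2779/1620 = -19208 - 2779/1620 = -31119739/1620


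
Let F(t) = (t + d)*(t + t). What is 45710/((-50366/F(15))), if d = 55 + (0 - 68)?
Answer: -1371300/25183 ≈ -54.453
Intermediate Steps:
d = -13 (d = 55 - 68 = -13)
F(t) = 2*t*(-13 + t) (F(t) = (t - 13)*(t + t) = (-13 + t)*(2*t) = 2*t*(-13 + t))
45710/((-50366/F(15))) = 45710/((-50366*1/(30*(-13 + 15)))) = 45710/((-50366/(2*15*2))) = 45710/((-50366/60)) = 45710/((-50366*1/60)) = 45710/(-25183/30) = 45710*(-30/25183) = -1371300/25183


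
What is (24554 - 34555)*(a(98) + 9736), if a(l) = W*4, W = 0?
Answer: -97369736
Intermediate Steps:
a(l) = 0 (a(l) = 0*4 = 0)
(24554 - 34555)*(a(98) + 9736) = (24554 - 34555)*(0 + 9736) = -10001*9736 = -97369736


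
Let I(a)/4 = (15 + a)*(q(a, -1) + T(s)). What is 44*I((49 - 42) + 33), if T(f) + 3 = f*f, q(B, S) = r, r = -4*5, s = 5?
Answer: 19360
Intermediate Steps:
r = -20
q(B, S) = -20
T(f) = -3 + f² (T(f) = -3 + f*f = -3 + f²)
I(a) = 120 + 8*a (I(a) = 4*((15 + a)*(-20 + (-3 + 5²))) = 4*((15 + a)*(-20 + (-3 + 25))) = 4*((15 + a)*(-20 + 22)) = 4*((15 + a)*2) = 4*(30 + 2*a) = 120 + 8*a)
44*I((49 - 42) + 33) = 44*(120 + 8*((49 - 42) + 33)) = 44*(120 + 8*(7 + 33)) = 44*(120 + 8*40) = 44*(120 + 320) = 44*440 = 19360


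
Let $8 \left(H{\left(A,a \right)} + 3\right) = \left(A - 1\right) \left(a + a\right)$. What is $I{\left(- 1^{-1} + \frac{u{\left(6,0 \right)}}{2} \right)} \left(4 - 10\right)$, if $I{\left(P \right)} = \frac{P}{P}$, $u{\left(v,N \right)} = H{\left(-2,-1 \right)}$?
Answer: $-6$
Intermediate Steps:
$H{\left(A,a \right)} = -3 + \frac{a \left(-1 + A\right)}{4}$ ($H{\left(A,a \right)} = -3 + \frac{\left(A - 1\right) \left(a + a\right)}{8} = -3 + \frac{\left(-1 + A\right) 2 a}{8} = -3 + \frac{2 a \left(-1 + A\right)}{8} = -3 + \frac{a \left(-1 + A\right)}{4}$)
$u{\left(v,N \right)} = - \frac{9}{4}$ ($u{\left(v,N \right)} = -3 - - \frac{1}{4} + \frac{1}{4} \left(-2\right) \left(-1\right) = -3 + \frac{1}{4} + \frac{1}{2} = - \frac{9}{4}$)
$I{\left(P \right)} = 1$
$I{\left(- 1^{-1} + \frac{u{\left(6,0 \right)}}{2} \right)} \left(4 - 10\right) = 1 \left(4 - 10\right) = 1 \left(-6\right) = -6$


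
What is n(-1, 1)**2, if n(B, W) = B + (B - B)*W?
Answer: 1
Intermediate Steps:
n(B, W) = B (n(B, W) = B + 0*W = B + 0 = B)
n(-1, 1)**2 = (-1)**2 = 1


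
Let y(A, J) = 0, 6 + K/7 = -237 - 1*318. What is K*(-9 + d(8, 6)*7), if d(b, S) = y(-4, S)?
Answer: 35343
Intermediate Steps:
K = -3927 (K = -42 + 7*(-237 - 1*318) = -42 + 7*(-237 - 318) = -42 + 7*(-555) = -42 - 3885 = -3927)
d(b, S) = 0
K*(-9 + d(8, 6)*7) = -3927*(-9 + 0*7) = -3927*(-9 + 0) = -3927*(-9) = 35343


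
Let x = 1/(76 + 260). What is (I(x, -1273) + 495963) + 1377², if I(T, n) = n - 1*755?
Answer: 2390064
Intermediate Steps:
x = 1/336 ≈ 0.0029762
I(T, n) = -755 + n (I(T, n) = n - 755 = -755 + n)
(I(x, -1273) + 495963) + 1377² = ((-755 - 1273) + 495963) + 1377² = (-2028 + 495963) + 1896129 = 493935 + 1896129 = 2390064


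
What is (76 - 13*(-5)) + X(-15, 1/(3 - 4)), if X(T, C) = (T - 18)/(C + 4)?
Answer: 130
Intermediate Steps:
X(T, C) = (-18 + T)/(4 + C)
(76 - 13*(-5)) + X(-15, 1/(3 - 4)) = (76 - 13*(-5)) + (-18 - 15)/(4 + 1/(3 - 4)) = (76 + 65) - 33/(4 + 1/(-1)) = 141 - 33/(4 - 1) = 141 - 33/3 = 141 + (1/3)*(-33) = 141 - 11 = 130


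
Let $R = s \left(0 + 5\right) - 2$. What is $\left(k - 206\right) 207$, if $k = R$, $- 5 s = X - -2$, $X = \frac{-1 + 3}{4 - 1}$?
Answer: $-43608$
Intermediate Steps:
$X = \frac{2}{3} \approx 0.66667$
$s = - \frac{8}{15}$ ($s = - \frac{\frac{2}{3} - -2}{5} = - \frac{\frac{2}{3} + 2}{5} = \left(- \frac{1}{5}\right) \frac{8}{3} = - \frac{8}{15} \approx -0.53333$)
$R = - \frac{14}{3}$ ($R = - \frac{8 \left(0 + 5\right)}{15} - 2 = \left(- \frac{8}{15}\right) 5 - 2 = - \frac{8}{3} - 2 = - \frac{14}{3} \approx -4.6667$)
$k = - \frac{14}{3} \approx -4.6667$
$\left(k - 206\right) 207 = \left(- \frac{14}{3} - 206\right) 207 = \left(- \frac{632}{3}\right) 207 = -43608$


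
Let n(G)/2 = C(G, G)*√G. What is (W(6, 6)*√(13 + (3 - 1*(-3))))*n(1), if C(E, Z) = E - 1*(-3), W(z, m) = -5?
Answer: -40*√19 ≈ -174.36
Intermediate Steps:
C(E, Z) = 3 + E (C(E, Z) = E + 3 = 3 + E)
n(G) = 2*√G*(3 + G) (n(G) = 2*((3 + G)*√G) = 2*(√G*(3 + G)) = 2*√G*(3 + G))
(W(6, 6)*√(13 + (3 - 1*(-3))))*n(1) = (-5*√(13 + (3 - 1*(-3))))*(2*√1*(3 + 1)) = (-5*√(13 + (3 + 3)))*(2*1*4) = -5*√(13 + 6)*8 = -5*√19*8 = -40*√19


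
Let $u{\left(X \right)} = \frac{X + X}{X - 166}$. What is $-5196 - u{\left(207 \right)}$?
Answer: $- \frac{213450}{41} \approx -5206.1$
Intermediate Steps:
$u{\left(X \right)} = \frac{2 X}{-166 + X}$
$-5196 - u{\left(207 \right)} = -5196 - 2 \cdot 207 \frac{1}{-166 + 207} = -5196 - 2 \cdot 207 \cdot \frac{1}{41} = -5196 - \frac{414}{41} = - \frac{213450}{41}$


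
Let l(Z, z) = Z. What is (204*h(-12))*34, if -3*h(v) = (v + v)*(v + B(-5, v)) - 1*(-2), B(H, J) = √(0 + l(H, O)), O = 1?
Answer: -670480 + 55488*I*√5 ≈ -6.7048e+5 + 1.2408e+5*I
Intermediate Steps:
B(H, J) = √H (B(H, J) = √(0 + H) = √H)
h(v) = -⅔ - 2*v*(v + I*√5)/3 (h(v) = -((v + v)*(v + √(-5)) - 1*(-2))/3 = -((2*v)*(v + I*√5) + 2)/3 = -(2*v*(v + I*√5) + 2)/3 = -(2 + 2*v*(v + I*√5))/3 = -⅔ - 2*v*(v + I*√5)/3)
(204*h(-12))*34 = (204*(-⅔ - ⅔*(-12)² - ⅔*I*(-12)*√5))*34 = (204*(-⅔ - ⅔*144 + 8*I*√5))*34 = (204*(-⅔ - 96 + 8*I*√5))*34 = (204*(-290/3 + 8*I*√5))*34 = (-19720 + 1632*I*√5)*34 = -670480 + 55488*I*√5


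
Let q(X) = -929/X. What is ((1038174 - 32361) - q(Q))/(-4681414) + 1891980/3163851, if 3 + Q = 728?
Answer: 228572165351597/596566103602925 ≈ 0.38315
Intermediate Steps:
Q = 725 (Q = -3 + 728 = 725)
((1038174 - 32361) - q(Q))/(-4681414) + 1891980/3163851 = ((1038174 - 32361) - (-929)/725)/(-4681414) + 1891980/3163851 = (1005813 - (-929)/725)*(-1/4681414) + 1891980*(1/3163851) = (1005813 - 1*(-929/725))*(-1/4681414) + 210220/351539 = (1005813 + 929/725)*(-1/4681414) + 210220/351539 = (729215354/725)*(-1/4681414) + 210220/351539 = -364607677/1697012575 + 210220/351539 = 228572165351597/596566103602925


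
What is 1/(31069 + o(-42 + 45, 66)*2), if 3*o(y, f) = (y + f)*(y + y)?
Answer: 1/31345 ≈ 3.1903e-5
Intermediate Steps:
o(y, f) = 2*y*(f + y)/3 (o(y, f) = ((y + f)*(y + y))/3 = ((f + y)*(2*y))/3 = (2*y*(f + y))/3 = 2*y*(f + y)/3)
1/(31069 + o(-42 + 45, 66)*2) = 1/(31069 + (2*(-42 + 45)*(66 + (-42 + 45))/3)*2) = 1/(31069 + ((⅔)*3*(66 + 3))*2) = 1/(31069 + ((⅔)*3*69)*2) = 1/(31069 + 138*2) = 1/(31069 + 276) = 1/31345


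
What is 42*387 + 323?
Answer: 16577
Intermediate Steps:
42*387 + 323 = 16254 + 323 = 16577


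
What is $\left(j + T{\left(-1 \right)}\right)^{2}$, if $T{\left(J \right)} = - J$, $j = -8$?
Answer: $49$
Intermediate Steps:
$\left(j + T{\left(-1 \right)}\right)^{2} = \left(-8 - -1\right)^{2} = \left(-8 + 1\right)^{2} = \left(-7\right)^{2} = 49$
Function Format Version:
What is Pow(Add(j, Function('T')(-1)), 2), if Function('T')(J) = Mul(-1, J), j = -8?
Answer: 49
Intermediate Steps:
Pow(Add(j, Function('T')(-1)), 2) = Pow(Add(-8, Mul(-1, -1)), 2) = Pow(Add(-8, 1), 2) = Pow(-7, 2) = 49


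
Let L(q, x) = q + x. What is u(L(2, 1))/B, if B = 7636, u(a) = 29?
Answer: 29/7636 ≈ 0.0037978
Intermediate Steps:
u(L(2, 1))/B = 29/7636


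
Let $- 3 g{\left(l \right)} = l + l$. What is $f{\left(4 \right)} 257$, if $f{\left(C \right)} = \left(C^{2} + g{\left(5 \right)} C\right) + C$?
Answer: $\frac{5140}{3} \approx 1713.3$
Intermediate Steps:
$g{\left(l \right)} = - \frac{2 l}{3}$ ($g{\left(l \right)} = - \frac{l + l}{3} = - \frac{2 l}{3}$)
$f{\left(C \right)} = C^{2} - \frac{7 C}{3}$ ($f{\left(C \right)} = \left(C^{2} + \left(- \frac{2}{3}\right) 5 C\right) + C = \left(C^{2} - \frac{10 C}{3}\right) + C = C^{2} - \frac{7 C}{3}$)
$f{\left(4 \right)} 257 = \frac{1}{3} \cdot 4 \left(-7 + 3 \cdot 4\right) 257 = \frac{1}{3} \cdot 4 \left(-7 + 12\right) 257 = \frac{1}{3} \cdot 4 \cdot 5 \cdot 257 = \frac{20}{3} \cdot 257 = \frac{5140}{3}$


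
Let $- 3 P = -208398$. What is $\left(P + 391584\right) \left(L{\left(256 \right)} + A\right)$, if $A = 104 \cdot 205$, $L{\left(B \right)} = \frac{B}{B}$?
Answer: $9830047050$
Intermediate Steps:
$P = 69466$ ($P = \left(- \frac{1}{3}\right) \left(-208398\right) = 69466$)
$L{\left(B \right)} = 1$
$A = 21320$
$\left(P + 391584\right) \left(L{\left(256 \right)} + A\right) = \left(69466 + 391584\right) \left(1 + 21320\right) = 461050 \cdot 21321 = 9830047050$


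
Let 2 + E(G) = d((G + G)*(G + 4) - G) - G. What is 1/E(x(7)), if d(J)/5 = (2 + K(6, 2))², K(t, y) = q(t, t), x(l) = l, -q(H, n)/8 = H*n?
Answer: 1/408971 ≈ 2.4452e-6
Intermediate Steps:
q(H, n) = -8*H*n
K(t, y) = -8*t² (K(t, y) = -8*t*t = -8*t²)
d(J) = 408980 (d(J) = 5*(2 - 8*6²)² = 5*(2 - 8*36)² = 5*(2 - 288)² = 5*(-286)² = 5*81796 = 408980)
E(G) = 408978 - G (E(G) = -2 + (408980 - G) = 408978 - G)
1/E(x(7)) = 1/(408978 - 1*7) = 1/(408978 - 7) = 1/408971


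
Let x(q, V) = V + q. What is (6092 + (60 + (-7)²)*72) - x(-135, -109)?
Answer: 14184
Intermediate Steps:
(6092 + (60 + (-7)²)*72) - x(-135, -109) = (6092 + (60 + (-7)²)*72) - (-109 - 135) = (6092 + (60 + 49)*72) - 1*(-244) = (6092 + 109*72) + 244 = (6092 + 7848) + 244 = 13940 + 244 = 14184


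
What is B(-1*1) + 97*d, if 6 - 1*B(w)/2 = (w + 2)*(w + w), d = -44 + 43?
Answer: -81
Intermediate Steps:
d = -1
B(w) = 12 - 4*w*(2 + w) (B(w) = 12 - 2*(w + 2)*(w + w) = 12 - 2*(2 + w)*2*w = 12 - 4*w*(2 + w))
B(-1*1) + 97*d = (12 - (-8) - 4*(-1*1)²) + 97*(-1) = (12 - 8*(-1) - 4*(-1)²) - 97 = (12 + 8 - 4*1) - 97 = (12 + 8 - 4) - 97 = 16 - 97 = -81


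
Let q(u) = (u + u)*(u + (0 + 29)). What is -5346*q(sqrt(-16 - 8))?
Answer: 256608 - 620136*I*sqrt(6) ≈ 2.5661e+5 - 1.519e+6*I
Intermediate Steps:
q(u) = 2*u*(29 + u) (q(u) = (2*u)*(u + 29) = (2*u)*(29 + u) = 2*u*(29 + u))
-5346*q(sqrt(-16 - 8)) = -5346*2*sqrt(-16 - 8)*(29 + sqrt(-16 - 8)) = -5346*2*sqrt(-24)*(29 + sqrt(-24)) = -5346*2*(2*I*sqrt(6))*(29 + 2*I*sqrt(6)) = -5346*4*I*sqrt(6)*(29 + 2*I*sqrt(6)) = -21384*I*sqrt(6)*(29 + 2*I*sqrt(6))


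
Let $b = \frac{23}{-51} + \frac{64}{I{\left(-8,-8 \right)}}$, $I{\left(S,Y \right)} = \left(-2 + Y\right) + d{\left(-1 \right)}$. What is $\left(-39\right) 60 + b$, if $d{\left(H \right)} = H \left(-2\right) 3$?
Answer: $- \frac{120179}{51} \approx -2356.4$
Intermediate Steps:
$d{\left(H \right)} = - 6 H$ ($d{\left(H \right)} = - 2 H 3 = - 6 H$)
$I{\left(S,Y \right)} = 4 + Y$ ($I{\left(S,Y \right)} = \left(-2 + Y\right) - -6 = \left(-2 + Y\right) + 6 = 4 + Y$)
$b = - \frac{839}{51}$ ($b = \frac{23}{-51} + \frac{64}{4 - 8} = 23 \left(- \frac{1}{51}\right) + \frac{64}{-4} = - \frac{23}{51} + 64 \left(- \frac{1}{4}\right) = - \frac{23}{51} - 16 = - \frac{839}{51} \approx -16.451$)
$\left(-39\right) 60 + b = \left(-39\right) 60 - \frac{839}{51} = -2340 - \frac{839}{51} = - \frac{120179}{51}$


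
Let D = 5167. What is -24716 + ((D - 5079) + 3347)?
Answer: -21281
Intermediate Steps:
-24716 + ((D - 5079) + 3347) = -24716 + ((5167 - 5079) + 3347) = -24716 + (88 + 3347) = -24716 + 3435 = -21281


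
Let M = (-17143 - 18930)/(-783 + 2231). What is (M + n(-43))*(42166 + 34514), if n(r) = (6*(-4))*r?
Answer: 13977450855/181 ≈ 7.7223e+7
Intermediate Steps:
n(r) = -24*r
M = -36073/1448 ≈ -24.912
(M + n(-43))*(42166 + 34514) = (-36073/1448 - 24*(-43))*(42166 + 34514) = (-36073/1448 + 1032)*76680 = (1458263/1448)*76680 = 13977450855/181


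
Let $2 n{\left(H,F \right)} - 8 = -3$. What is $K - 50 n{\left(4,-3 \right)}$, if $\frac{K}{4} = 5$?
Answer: $-105$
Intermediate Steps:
$K = 20$ ($K = 4 \cdot 5 = 20$)
$n{\left(H,F \right)} = \frac{5}{2}$ ($n{\left(H,F \right)} = 4 + \frac{1}{2} \left(-3\right) = 4 - \frac{3}{2} = \frac{5}{2}$)
$K - 50 n{\left(4,-3 \right)} = 20 - 125 = -105$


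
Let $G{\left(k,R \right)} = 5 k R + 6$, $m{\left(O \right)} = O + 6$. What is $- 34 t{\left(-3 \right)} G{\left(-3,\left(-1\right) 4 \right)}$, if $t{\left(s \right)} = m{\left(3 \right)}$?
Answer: $-20196$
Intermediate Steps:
$m{\left(O \right)} = 6 + O$
$G{\left(k,R \right)} = 6 + 5 R k$ ($G{\left(k,R \right)} = 5 R k + 6 = 6 + 5 R k$)
$t{\left(s \right)} = 9$ ($t{\left(s \right)} = 6 + 3 = 9$)
$- 34 t{\left(-3 \right)} G{\left(-3,\left(-1\right) 4 \right)} = \left(-34\right) 9 \left(6 + 5 \left(\left(-1\right) 4\right) \left(-3\right)\right) = - 306 \left(6 + 5 \left(-4\right) \left(-3\right)\right) = - 306 \left(6 + 60\right) = \left(-306\right) 66 = -20196$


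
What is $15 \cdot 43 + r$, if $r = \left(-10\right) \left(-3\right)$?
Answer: $675$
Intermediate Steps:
$r = 30$
$15 \cdot 43 + r = 15 \cdot 43 + 30 = 645 + 30 = 675$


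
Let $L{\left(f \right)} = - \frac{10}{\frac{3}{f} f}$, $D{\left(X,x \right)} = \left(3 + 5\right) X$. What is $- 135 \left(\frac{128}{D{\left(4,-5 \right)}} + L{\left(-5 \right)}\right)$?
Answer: $-90$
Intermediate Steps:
$D{\left(X,x \right)} = 8 X$
$L{\left(f \right)} = - \frac{10}{3}$
$- 135 \left(\frac{128}{D{\left(4,-5 \right)}} + L{\left(-5 \right)}\right) = - 135 \left(\frac{128}{8 \cdot 4} - \frac{10}{3}\right) = - 135 \left(\frac{128}{32} - \frac{10}{3}\right) = - 135 \left(128 \cdot \frac{1}{32} - \frac{10}{3}\right) = - 135 \left(4 - \frac{10}{3}\right) = \left(-135\right) \frac{2}{3} = -90$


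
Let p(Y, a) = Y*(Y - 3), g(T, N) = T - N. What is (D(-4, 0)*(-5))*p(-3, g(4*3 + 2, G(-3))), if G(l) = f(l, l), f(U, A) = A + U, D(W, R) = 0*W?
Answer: 0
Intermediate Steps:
D(W, R) = 0
G(l) = 2*l (G(l) = l + l = 2*l)
p(Y, a) = Y*(-3 + Y)
(D(-4, 0)*(-5))*p(-3, g(4*3 + 2, G(-3))) = (0*(-5))*(-3*(-3 - 3)) = 0*(-3*(-6)) = 0*18 = 0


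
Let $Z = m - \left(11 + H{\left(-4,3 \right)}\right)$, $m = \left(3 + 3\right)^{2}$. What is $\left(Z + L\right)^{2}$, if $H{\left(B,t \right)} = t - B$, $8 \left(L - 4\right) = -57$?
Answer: $\frac{14161}{64} \approx 221.27$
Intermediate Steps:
$L = - \frac{25}{8}$ ($L = 4 + \frac{1}{8} \left(-57\right) = 4 - \frac{57}{8} = - \frac{25}{8} \approx -3.125$)
$m = 36$ ($m = 6^{2} = 36$)
$Z = 18$ ($Z = 36 - \left(11 + \left(3 - -4\right)\right) = 36 - \left(11 + \left(3 + 4\right)\right) = 36 - \left(11 + 7\right) = 36 - 18 = 18$)
$\left(Z + L\right)^{2} = \left(18 - \frac{25}{8}\right)^{2} = \left(\frac{119}{8}\right)^{2} = \frac{14161}{64}$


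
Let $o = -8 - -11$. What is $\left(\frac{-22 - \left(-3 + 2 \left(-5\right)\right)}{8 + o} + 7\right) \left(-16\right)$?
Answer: $- \frac{1088}{11} \approx -98.909$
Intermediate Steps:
$o = 3$ ($o = -8 + 11 = 3$)
$\left(\frac{-22 - \left(-3 + 2 \left(-5\right)\right)}{8 + o} + 7\right) \left(-16\right) = \left(\frac{-22 - \left(-3 + 2 \left(-5\right)\right)}{8 + 3} + 7\right) \left(-16\right) = \left(\frac{-22 + \left(3 - -10\right)}{11} + 7\right) \left(-16\right) = \left(\left(-22 + \left(3 + 10\right)\right) \frac{1}{11} + 7\right) \left(-16\right) = \left(\left(-22 + 13\right) \frac{1}{11} + 7\right) \left(-16\right) = \left(\left(-9\right) \frac{1}{11} + 7\right) \left(-16\right) = \left(- \frac{9}{11} + 7\right) \left(-16\right) = \frac{68}{11} \left(-16\right) = - \frac{1088}{11}$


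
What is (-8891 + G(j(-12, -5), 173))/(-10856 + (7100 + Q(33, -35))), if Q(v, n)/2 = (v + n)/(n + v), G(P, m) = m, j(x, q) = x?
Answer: 4359/1877 ≈ 2.3223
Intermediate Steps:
Q(v, n) = 2 (Q(v, n) = 2*((v + n)/(n + v)) = 2*((n + v)/(n + v)) = 2*1 = 2)
(-8891 + G(j(-12, -5), 173))/(-10856 + (7100 + Q(33, -35))) = (-8891 + 173)/(-10856 + (7100 + 2)) = -8718/(-10856 + 7102) = -8718/(-3754) = -8718*(-1/3754) = 4359/1877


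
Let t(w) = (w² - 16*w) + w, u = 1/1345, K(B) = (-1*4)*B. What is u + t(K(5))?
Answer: 941501/1345 ≈ 700.00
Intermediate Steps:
K(B) = -4*B
u = 1/1345 ≈ 0.00074349
t(w) = w² - 15*w
u + t(K(5)) = 1/1345 + (-4*5)*(-15 - 4*5) = 1/1345 - 20*(-15 - 20) = 1/1345 - 20*(-35) = 1/1345 + 700 = 941501/1345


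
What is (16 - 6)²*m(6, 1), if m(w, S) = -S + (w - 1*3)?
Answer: 200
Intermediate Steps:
m(w, S) = -3 + w - S (m(w, S) = -S + (w - 3) = -S + (-3 + w) = -3 + w - S)
(16 - 6)²*m(6, 1) = (16 - 6)²*(-3 + 6 - 1*1) = 10²*(-3 + 6 - 1) = 100*2 = 200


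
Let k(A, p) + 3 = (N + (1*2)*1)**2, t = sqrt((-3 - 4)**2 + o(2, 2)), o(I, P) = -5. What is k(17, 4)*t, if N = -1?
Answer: -4*sqrt(11) ≈ -13.266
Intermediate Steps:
t = 2*sqrt(11) (t = sqrt((-3 - 4)**2 - 5) = sqrt((-7)**2 - 5) = sqrt(49 - 5) = sqrt(44) = 2*sqrt(11) ≈ 6.6332)
k(A, p) = -2 (k(A, p) = -3 + (-1 + (1*2)*1)**2 = -3 + (-1 + 2*1)**2 = -3 + (-1 + 2)**2 = -3 + 1**2 = -3 + 1 = -2)
k(17, 4)*t = -4*sqrt(11)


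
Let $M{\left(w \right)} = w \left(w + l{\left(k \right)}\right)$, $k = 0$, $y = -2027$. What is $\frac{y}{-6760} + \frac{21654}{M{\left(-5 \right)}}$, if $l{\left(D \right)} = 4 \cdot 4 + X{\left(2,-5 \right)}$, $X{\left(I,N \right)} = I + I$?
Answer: $- \frac{9748601}{33800} \approx -288.42$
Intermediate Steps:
$X{\left(I,N \right)} = 2 I$
$l{\left(D \right)} = 20$ ($l{\left(D \right)} = 4 \cdot 4 + 2 \cdot 2 = 16 + 4 = 20$)
$M{\left(w \right)} = w \left(20 + w\right)$ ($M{\left(w \right)} = w \left(w + 20\right) = w \left(20 + w\right)$)
$\frac{y}{-6760} + \frac{21654}{M{\left(-5 \right)}} = - \frac{2027}{-6760} + \frac{21654}{\left(-5\right) \left(20 - 5\right)} = \left(-2027\right) \left(- \frac{1}{6760}\right) + \frac{21654}{\left(-5\right) 15} = \frac{2027}{6760} + \frac{21654}{-75} = \frac{2027}{6760} + 21654 \left(- \frac{1}{75}\right) = \frac{2027}{6760} - \frac{7218}{25} = - \frac{9748601}{33800}$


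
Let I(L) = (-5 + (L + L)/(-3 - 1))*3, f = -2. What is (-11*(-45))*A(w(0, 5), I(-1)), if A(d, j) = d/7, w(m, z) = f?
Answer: -990/7 ≈ -141.43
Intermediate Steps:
w(m, z) = -2
I(L) = -15 - 3*L/2 (I(L) = (-5 + (2*L)/(-4))*3 = (-5 + (2*L)*(-1/4))*3 = (-5 - L/2)*3 = -15 - 3*L/2)
A(d, j) = d/7 (A(d, j) = d*(1/7) = d/7)
(-11*(-45))*A(w(0, 5), I(-1)) = (-11*(-45))*((1/7)*(-2)) = 495*(-2/7) = -990/7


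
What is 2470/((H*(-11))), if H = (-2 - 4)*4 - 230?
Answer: 1235/1397 ≈ 0.88404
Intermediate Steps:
H = -254 (H = -6*4 - 230 = -24 - 230 = -254)
2470/((H*(-11))) = 2470/((-254*(-11))) = 2470/2794 = 2470*(1/2794) = 1235/1397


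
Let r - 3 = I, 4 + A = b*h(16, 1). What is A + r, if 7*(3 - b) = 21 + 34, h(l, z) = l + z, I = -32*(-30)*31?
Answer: 207735/7 ≈ 29676.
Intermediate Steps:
I = 29760 (I = 960*31 = 29760)
b = -34/7 (b = 3 - (21 + 34)/7 = 3 - ⅐*55 = 3 - 55/7 = -34/7 ≈ -4.8571)
A = -606/7 (A = -4 - 34*(16 + 1)/7 = -4 - 34/7*17 = -4 - 578/7 = -606/7 ≈ -86.571)
r = 29763 (r = 3 + 29760 = 29763)
A + r = -606/7 + 29763 = 207735/7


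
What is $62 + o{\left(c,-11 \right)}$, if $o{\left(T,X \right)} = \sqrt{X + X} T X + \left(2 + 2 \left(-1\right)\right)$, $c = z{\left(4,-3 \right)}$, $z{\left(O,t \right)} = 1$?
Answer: $62 - 11 i \sqrt{22} \approx 62.0 - 51.595 i$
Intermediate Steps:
$c = 1$
$o{\left(T,X \right)} = T \sqrt{2} X^{\frac{3}{2}}$ ($o{\left(T,X \right)} = \sqrt{2 X} T X + \left(2 - 2\right) = \sqrt{2} \sqrt{X} T X + 0 = T \sqrt{2} \sqrt{X} X + 0 = T \sqrt{2} X^{\frac{3}{2}} + 0 = T \sqrt{2} X^{\frac{3}{2}}$)
$62 + o{\left(c,-11 \right)} = 62 + 1 \sqrt{2} \left(-11\right)^{\frac{3}{2}} = 62 + 1 \sqrt{2} \left(- 11 i \sqrt{11}\right) = 62 - 11 i \sqrt{22}$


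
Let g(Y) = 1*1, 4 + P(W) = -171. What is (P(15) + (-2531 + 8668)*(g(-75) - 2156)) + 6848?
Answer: -13218562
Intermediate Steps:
P(W) = -175 (P(W) = -4 - 171 = -175)
g(Y) = 1
(P(15) + (-2531 + 8668)*(g(-75) - 2156)) + 6848 = (-175 + (-2531 + 8668)*(1 - 2156)) + 6848 = (-175 + 6137*(-2155)) + 6848 = (-175 - 13225235) + 6848 = -13225410 + 6848 = -13218562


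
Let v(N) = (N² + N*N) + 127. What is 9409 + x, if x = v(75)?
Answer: 20786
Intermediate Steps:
v(N) = 127 + 2*N² (v(N) = (N² + N²) + 127 = 2*N² + 127 = 127 + 2*N²)
x = 11377 (x = 127 + 2*75² = 127 + 2*5625 = 127 + 11250 = 11377)
9409 + x = 9409 + 11377 = 20786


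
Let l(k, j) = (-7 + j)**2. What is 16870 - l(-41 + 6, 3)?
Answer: 16854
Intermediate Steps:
16870 - l(-41 + 6, 3) = 16870 - (-7 + 3)**2 = 16870 - 1*(-4)**2 = 16870 - 1*16 = 16870 - 16 = 16854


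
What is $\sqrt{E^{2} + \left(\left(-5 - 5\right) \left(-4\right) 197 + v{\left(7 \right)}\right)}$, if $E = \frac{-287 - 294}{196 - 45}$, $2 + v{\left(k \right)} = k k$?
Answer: $\frac{32 \sqrt{176837}}{151} \approx 89.117$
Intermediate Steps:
$v{\left(k \right)} = -2 + k^{2}$ ($v{\left(k \right)} = -2 + k k = -2 + k^{2}$)
$E = - \frac{581}{151} \approx -3.8477$
$\sqrt{E^{2} + \left(\left(-5 - 5\right) \left(-4\right) 197 + v{\left(7 \right)}\right)} = \sqrt{\left(- \frac{581}{151}\right)^{2} - \left(2 - 49 - \left(-5 - 5\right) \left(-4\right) 197\right)} = \sqrt{\frac{337561}{22801} + \left(\left(-10\right) \left(-4\right) 197 + \left(-2 + 49\right)\right)} = \sqrt{\frac{337561}{22801} + \left(40 \cdot 197 + 47\right)} = \sqrt{\frac{337561}{22801} + \left(7880 + 47\right)} = \sqrt{\frac{337561}{22801} + 7927} = \sqrt{\frac{181081088}{22801}} = \frac{32 \sqrt{176837}}{151}$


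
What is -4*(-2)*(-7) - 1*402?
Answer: -458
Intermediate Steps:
-4*(-2)*(-7) - 1*402 = 8*(-7) - 402 = -56 - 402 = -458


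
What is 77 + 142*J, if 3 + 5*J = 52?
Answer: 7343/5 ≈ 1468.6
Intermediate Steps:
J = 49/5 (J = -⅗ + (⅕)*52 = -⅗ + 52/5 = 49/5 ≈ 9.8000)
77 + 142*J = 77 + 142*(49/5) = 77 + 6958/5 = 7343/5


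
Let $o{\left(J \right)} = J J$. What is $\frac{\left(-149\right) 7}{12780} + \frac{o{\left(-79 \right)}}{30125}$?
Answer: $\frac{9667921}{76999500} \approx 0.12556$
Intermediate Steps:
$o{\left(J \right)} = J^{2}$
$\frac{\left(-149\right) 7}{12780} + \frac{o{\left(-79 \right)}}{30125} = \frac{\left(-149\right) 7}{12780} + \frac{\left(-79\right)^{2}}{30125} = \left(-1043\right) \frac{1}{12780} + 6241 \cdot \frac{1}{30125} = - \frac{1043}{12780} + \frac{6241}{30125} = \frac{9667921}{76999500}$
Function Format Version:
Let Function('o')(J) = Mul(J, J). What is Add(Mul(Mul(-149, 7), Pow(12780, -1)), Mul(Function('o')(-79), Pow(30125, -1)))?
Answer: Rational(9667921, 76999500) ≈ 0.12556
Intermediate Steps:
Function('o')(J) = Pow(J, 2)
Add(Mul(Mul(-149, 7), Pow(12780, -1)), Mul(Function('o')(-79), Pow(30125, -1))) = Add(Mul(Mul(-149, 7), Pow(12780, -1)), Mul(Pow(-79, 2), Pow(30125, -1))) = Add(Mul(-1043, Rational(1, 12780)), Mul(6241, Rational(1, 30125))) = Add(Rational(-1043, 12780), Rational(6241, 30125)) = Rational(9667921, 76999500)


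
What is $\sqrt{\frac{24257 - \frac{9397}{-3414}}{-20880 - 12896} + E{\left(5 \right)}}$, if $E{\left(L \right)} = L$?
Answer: $\frac{5 \sqrt{142332592117314}}{28827816} \approx 2.0692$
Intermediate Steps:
$\sqrt{\frac{24257 - \frac{9397}{-3414}}{-20880 - 12896} + E{\left(5 \right)}} = \sqrt{\frac{24257 - \frac{9397}{-3414}}{-20880 - 12896} + 5} = \sqrt{\frac{24257 - - \frac{9397}{3414}}{-33776} + 5} = \sqrt{\left(24257 + \frac{9397}{3414}\right) \left(- \frac{1}{33776}\right) + 5} = \sqrt{\frac{82822795}{3414} \left(- \frac{1}{33776}\right) + 5} = \sqrt{- \frac{82822795}{115311264} + 5} = \sqrt{\frac{493733525}{115311264}} = \frac{5 \sqrt{142332592117314}}{28827816}$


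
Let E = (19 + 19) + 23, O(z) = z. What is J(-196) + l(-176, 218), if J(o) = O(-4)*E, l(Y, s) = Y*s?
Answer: -38612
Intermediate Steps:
E = 61 (E = 38 + 23 = 61)
J(o) = -244 (J(o) = -4*61 = -244)
J(-196) + l(-176, 218) = -244 - 176*218 = -244 - 38368 = -38612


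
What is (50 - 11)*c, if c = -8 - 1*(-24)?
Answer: 624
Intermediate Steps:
c = 16 (c = -8 + 24 = 16)
(50 - 11)*c = (50 - 11)*16 = 39*16 = 624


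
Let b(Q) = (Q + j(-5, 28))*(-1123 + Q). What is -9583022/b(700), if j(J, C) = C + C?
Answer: 4791511/159894 ≈ 29.967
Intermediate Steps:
j(J, C) = 2*C
b(Q) = (-1123 + Q)*(56 + Q) (b(Q) = (Q + 2*28)*(-1123 + Q) = (Q + 56)*(-1123 + Q) = (56 + Q)*(-1123 + Q) = (-1123 + Q)*(56 + Q))
-9583022/b(700) = -9583022/(-62888 + 700² - 1067*700) = -9583022/(-62888 + 490000 - 746900) = -9583022/(-319788) = -9583022*(-1/319788) = 4791511/159894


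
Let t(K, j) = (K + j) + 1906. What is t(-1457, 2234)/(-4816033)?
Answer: -2683/4816033 ≈ -0.00055710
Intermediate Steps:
t(K, j) = 1906 + K + j
t(-1457, 2234)/(-4816033) = (1906 - 1457 + 2234)/(-4816033) = 2683*(-1/4816033) = -2683/4816033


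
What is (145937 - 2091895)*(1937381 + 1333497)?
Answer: -6364991211124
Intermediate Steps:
(145937 - 2091895)*(1937381 + 1333497) = -1945958*3270878 = -6364991211124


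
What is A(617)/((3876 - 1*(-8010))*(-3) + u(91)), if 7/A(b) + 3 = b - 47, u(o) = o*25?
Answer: -1/2704023 ≈ -3.6982e-7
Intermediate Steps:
u(o) = 25*o
A(b) = 7/(-50 + b) (A(b) = 7/(-3 + (b - 47)) = 7/(-3 + (-47 + b)) = 7/(-50 + b))
A(617)/((3876 - 1*(-8010))*(-3) + u(91)) = (7/(-50 + 617))/((3876 - 1*(-8010))*(-3) + 25*91) = (7/567)/((3876 + 8010)*(-3) + 2275) = (7*(1/567))/(11886*(-3) + 2275) = 1/(81*(-35658 + 2275)) = (1/81)/(-33383) = (1/81)*(-1/33383) = -1/2704023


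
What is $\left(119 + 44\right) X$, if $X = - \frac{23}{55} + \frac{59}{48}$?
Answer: $\frac{348983}{2640} \approx 132.19$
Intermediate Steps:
$X = \frac{2141}{2640}$ ($X = \left(-23\right) \frac{1}{55} + 59 \cdot \frac{1}{48} = - \frac{23}{55} + \frac{59}{48} = \frac{2141}{2640} \approx 0.81098$)
$\left(119 + 44\right) X = \left(119 + 44\right) \frac{2141}{2640} = 163 \cdot \frac{2141}{2640} = \frac{348983}{2640}$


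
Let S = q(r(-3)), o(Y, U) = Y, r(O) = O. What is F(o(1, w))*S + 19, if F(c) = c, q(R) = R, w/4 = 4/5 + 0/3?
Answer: 16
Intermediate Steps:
w = 16/5 (w = 4*(4/5 + 0/3) = 4*(4*(⅕) + 0*(⅓)) = 4*(⅘ + 0) = 4*(⅘) = 16/5 ≈ 3.2000)
S = -3
F(o(1, w))*S + 19 = 1*(-3) + 19 = -3 + 19 = 16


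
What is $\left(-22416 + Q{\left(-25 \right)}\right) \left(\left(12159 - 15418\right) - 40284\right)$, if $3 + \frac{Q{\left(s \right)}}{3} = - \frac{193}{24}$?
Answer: $\frac{7820017999}{8} \approx 9.775 \cdot 10^{8}$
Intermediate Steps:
$Q{\left(s \right)} = - \frac{265}{8}$ ($Q{\left(s \right)} = -9 + 3 \left(- \frac{193}{24}\right) = -9 - \frac{193}{8} = - \frac{265}{8}$)
$\left(-22416 + Q{\left(-25 \right)}\right) \left(\left(12159 - 15418\right) - 40284\right) = \left(-22416 - \frac{265}{8}\right) \left(\left(12159 - 15418\right) - 40284\right) = - \frac{179593 \left(-3259 - 40284\right)}{8} = \left(- \frac{179593}{8}\right) \left(-43543\right) = \frac{7820017999}{8}$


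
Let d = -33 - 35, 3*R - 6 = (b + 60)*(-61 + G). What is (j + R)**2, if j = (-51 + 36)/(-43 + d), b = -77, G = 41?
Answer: 164275489/12321 ≈ 13333.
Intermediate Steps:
R = 346/3 (R = 2 + ((-77 + 60)*(-61 + 41))/3 = 2 + (-17*(-20))/3 = 2 + (1/3)*340 = 2 + 340/3 = 346/3 ≈ 115.33)
d = -68
j = 5/37 (j = (-51 + 36)/(-43 - 68) = -15/(-111) = -15*(-1/111) = 5/37 ≈ 0.13514)
(j + R)**2 = (5/37 + 346/3)**2 = (12817/111)**2 = 164275489/12321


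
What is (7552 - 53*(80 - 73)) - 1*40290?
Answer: -33109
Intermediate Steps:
(7552 - 53*(80 - 73)) - 1*40290 = (7552 - 53*7) - 40290 = (7552 - 371) - 40290 = 7181 - 40290 = -33109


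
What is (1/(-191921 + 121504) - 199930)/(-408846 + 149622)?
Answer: 14078470811/18253776408 ≈ 0.77126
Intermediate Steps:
(1/(-191921 + 121504) - 199930)/(-408846 + 149622) = (1/(-70417) - 199930)/(-259224) = (-1/70417 - 199930)*(-1/259224) = -14078470811/70417*(-1/259224) = 14078470811/18253776408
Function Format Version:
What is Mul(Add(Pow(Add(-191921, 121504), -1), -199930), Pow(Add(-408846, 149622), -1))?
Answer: Rational(14078470811, 18253776408) ≈ 0.77126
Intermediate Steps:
Mul(Add(Pow(Add(-191921, 121504), -1), -199930), Pow(Add(-408846, 149622), -1)) = Mul(Add(Pow(-70417, -1), -199930), Pow(-259224, -1)) = Mul(Add(Rational(-1, 70417), -199930), Rational(-1, 259224)) = Mul(Rational(-14078470811, 70417), Rational(-1, 259224)) = Rational(14078470811, 18253776408)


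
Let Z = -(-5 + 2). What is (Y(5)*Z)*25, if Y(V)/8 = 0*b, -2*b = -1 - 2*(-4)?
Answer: 0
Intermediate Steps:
b = -7/2 (b = -(-1 - 2*(-4))/2 = -(-1 + 8)/2 = -1/2*7 = -7/2 ≈ -3.5000)
Z = 3 (Z = -1*(-3) = 3)
Y(V) = 0 (Y(V) = 8*(0*(-7/2)) = 8*0 = 0)
(Y(5)*Z)*25 = (0*3)*25 = 0*25 = 0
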